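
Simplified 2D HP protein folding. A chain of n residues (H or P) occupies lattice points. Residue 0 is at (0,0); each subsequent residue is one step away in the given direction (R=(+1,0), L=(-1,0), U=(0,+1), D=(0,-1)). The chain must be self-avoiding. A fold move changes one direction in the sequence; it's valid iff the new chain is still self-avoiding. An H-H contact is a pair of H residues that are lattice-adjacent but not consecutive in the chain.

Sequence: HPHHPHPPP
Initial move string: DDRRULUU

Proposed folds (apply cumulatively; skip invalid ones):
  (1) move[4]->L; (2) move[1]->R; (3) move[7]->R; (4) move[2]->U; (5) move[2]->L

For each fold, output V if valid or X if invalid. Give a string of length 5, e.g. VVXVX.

Answer: XVVVX

Derivation:
Initial: DDRRULUU -> [(0, 0), (0, -1), (0, -2), (1, -2), (2, -2), (2, -1), (1, -1), (1, 0), (1, 1)]
Fold 1: move[4]->L => DDRRLLUU INVALID (collision), skipped
Fold 2: move[1]->R => DRRRULUU VALID
Fold 3: move[7]->R => DRRRULUR VALID
Fold 4: move[2]->U => DRURULUR VALID
Fold 5: move[2]->L => DRLRULUR INVALID (collision), skipped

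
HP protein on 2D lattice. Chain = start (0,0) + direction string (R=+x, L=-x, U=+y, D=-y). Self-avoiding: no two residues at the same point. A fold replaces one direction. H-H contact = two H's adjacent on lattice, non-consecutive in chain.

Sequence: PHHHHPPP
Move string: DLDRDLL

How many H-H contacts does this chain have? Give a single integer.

Positions: [(0, 0), (0, -1), (-1, -1), (-1, -2), (0, -2), (0, -3), (-1, -3), (-2, -3)]
H-H contact: residue 1 @(0,-1) - residue 4 @(0, -2)

Answer: 1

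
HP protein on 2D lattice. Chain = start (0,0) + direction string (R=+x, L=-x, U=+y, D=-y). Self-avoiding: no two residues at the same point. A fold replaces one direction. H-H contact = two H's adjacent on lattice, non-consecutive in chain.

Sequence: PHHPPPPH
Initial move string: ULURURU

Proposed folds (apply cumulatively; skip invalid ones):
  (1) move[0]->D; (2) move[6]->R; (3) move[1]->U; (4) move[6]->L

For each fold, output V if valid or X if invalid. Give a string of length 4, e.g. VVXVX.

Initial: ULURURU -> [(0, 0), (0, 1), (-1, 1), (-1, 2), (0, 2), (0, 3), (1, 3), (1, 4)]
Fold 1: move[0]->D => DLURURU INVALID (collision), skipped
Fold 2: move[6]->R => ULURURR VALID
Fold 3: move[1]->U => UUURURR VALID
Fold 4: move[6]->L => UUURURL INVALID (collision), skipped

Answer: XVVX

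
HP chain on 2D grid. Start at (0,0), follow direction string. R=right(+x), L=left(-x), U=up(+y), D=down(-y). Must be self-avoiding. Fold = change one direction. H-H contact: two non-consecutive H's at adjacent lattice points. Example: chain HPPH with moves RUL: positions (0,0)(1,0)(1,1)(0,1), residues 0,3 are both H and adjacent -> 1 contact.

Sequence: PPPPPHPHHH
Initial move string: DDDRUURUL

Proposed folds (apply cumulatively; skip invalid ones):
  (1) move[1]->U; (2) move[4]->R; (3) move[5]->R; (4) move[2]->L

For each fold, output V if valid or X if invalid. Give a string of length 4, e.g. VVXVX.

Initial: DDDRUURUL -> [(0, 0), (0, -1), (0, -2), (0, -3), (1, -3), (1, -2), (1, -1), (2, -1), (2, 0), (1, 0)]
Fold 1: move[1]->U => DUDRUURUL INVALID (collision), skipped
Fold 2: move[4]->R => DDDRRURUL VALID
Fold 3: move[5]->R => DDDRRRRUL VALID
Fold 4: move[2]->L => DDLRRRRUL INVALID (collision), skipped

Answer: XVVX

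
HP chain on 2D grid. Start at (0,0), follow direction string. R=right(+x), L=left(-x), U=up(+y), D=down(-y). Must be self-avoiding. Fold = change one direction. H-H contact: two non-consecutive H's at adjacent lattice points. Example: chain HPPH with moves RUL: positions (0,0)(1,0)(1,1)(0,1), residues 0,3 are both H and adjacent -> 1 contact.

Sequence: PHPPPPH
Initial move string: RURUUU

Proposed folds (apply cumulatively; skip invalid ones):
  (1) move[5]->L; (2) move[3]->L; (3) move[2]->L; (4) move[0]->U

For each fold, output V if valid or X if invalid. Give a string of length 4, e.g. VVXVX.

Initial: RURUUU -> [(0, 0), (1, 0), (1, 1), (2, 1), (2, 2), (2, 3), (2, 4)]
Fold 1: move[5]->L => RURUUL VALID
Fold 2: move[3]->L => RURLUL INVALID (collision), skipped
Fold 3: move[2]->L => RULUUL VALID
Fold 4: move[0]->U => UULUUL VALID

Answer: VXVV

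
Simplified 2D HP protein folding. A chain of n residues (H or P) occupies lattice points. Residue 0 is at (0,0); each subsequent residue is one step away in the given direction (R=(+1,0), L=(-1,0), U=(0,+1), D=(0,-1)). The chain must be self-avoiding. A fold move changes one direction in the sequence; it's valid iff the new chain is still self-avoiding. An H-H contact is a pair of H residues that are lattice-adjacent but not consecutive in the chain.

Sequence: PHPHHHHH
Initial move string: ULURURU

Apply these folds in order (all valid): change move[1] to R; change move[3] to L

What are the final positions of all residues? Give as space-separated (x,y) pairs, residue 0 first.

Initial moves: ULURURU
Fold: move[1]->R => URURURU (positions: [(0, 0), (0, 1), (1, 1), (1, 2), (2, 2), (2, 3), (3, 3), (3, 4)])
Fold: move[3]->L => URULURU (positions: [(0, 0), (0, 1), (1, 1), (1, 2), (0, 2), (0, 3), (1, 3), (1, 4)])

Answer: (0,0) (0,1) (1,1) (1,2) (0,2) (0,3) (1,3) (1,4)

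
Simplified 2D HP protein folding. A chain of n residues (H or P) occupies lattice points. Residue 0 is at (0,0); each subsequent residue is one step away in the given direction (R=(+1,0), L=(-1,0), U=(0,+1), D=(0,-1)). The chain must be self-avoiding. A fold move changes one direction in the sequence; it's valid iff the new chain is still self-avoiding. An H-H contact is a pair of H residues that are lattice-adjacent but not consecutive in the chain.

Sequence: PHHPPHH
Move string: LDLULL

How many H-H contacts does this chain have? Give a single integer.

Answer: 0

Derivation:
Positions: [(0, 0), (-1, 0), (-1, -1), (-2, -1), (-2, 0), (-3, 0), (-4, 0)]
No H-H contacts found.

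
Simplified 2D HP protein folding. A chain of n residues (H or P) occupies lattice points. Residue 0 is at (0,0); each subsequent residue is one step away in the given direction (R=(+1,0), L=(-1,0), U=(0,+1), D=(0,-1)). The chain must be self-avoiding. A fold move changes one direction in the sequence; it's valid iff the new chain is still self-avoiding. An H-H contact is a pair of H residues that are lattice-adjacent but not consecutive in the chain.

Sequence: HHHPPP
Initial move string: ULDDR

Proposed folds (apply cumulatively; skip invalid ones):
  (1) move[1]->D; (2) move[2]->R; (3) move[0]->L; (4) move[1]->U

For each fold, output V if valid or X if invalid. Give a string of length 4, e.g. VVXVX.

Initial: ULDDR -> [(0, 0), (0, 1), (-1, 1), (-1, 0), (-1, -1), (0, -1)]
Fold 1: move[1]->D => UDDDR INVALID (collision), skipped
Fold 2: move[2]->R => ULRDR INVALID (collision), skipped
Fold 3: move[0]->L => LLDDR VALID
Fold 4: move[1]->U => LUDDR INVALID (collision), skipped

Answer: XXVX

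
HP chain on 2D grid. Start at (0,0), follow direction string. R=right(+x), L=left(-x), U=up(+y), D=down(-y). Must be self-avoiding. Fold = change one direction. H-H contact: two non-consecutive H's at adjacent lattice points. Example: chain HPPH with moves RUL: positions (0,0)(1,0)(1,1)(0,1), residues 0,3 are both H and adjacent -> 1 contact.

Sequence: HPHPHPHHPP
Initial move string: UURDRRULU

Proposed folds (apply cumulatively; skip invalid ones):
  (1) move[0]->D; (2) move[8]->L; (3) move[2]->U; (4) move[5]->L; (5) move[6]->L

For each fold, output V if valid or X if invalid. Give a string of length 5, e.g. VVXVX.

Answer: XXXXX

Derivation:
Initial: UURDRRULU -> [(0, 0), (0, 1), (0, 2), (1, 2), (1, 1), (2, 1), (3, 1), (3, 2), (2, 2), (2, 3)]
Fold 1: move[0]->D => DURDRRULU INVALID (collision), skipped
Fold 2: move[8]->L => UURDRRULL INVALID (collision), skipped
Fold 3: move[2]->U => UUUDRRULU INVALID (collision), skipped
Fold 4: move[5]->L => UURDRLULU INVALID (collision), skipped
Fold 5: move[6]->L => UURDRRLLU INVALID (collision), skipped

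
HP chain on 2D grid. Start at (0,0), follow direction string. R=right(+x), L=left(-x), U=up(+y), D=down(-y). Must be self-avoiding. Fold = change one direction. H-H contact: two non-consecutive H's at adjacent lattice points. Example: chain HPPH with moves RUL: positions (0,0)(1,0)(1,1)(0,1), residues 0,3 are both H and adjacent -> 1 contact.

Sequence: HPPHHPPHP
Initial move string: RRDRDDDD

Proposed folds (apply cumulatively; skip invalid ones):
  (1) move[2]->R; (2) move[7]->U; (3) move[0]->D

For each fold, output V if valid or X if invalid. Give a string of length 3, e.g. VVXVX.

Initial: RRDRDDDD -> [(0, 0), (1, 0), (2, 0), (2, -1), (3, -1), (3, -2), (3, -3), (3, -4), (3, -5)]
Fold 1: move[2]->R => RRRRDDDD VALID
Fold 2: move[7]->U => RRRRDDDU INVALID (collision), skipped
Fold 3: move[0]->D => DRRRDDDD VALID

Answer: VXV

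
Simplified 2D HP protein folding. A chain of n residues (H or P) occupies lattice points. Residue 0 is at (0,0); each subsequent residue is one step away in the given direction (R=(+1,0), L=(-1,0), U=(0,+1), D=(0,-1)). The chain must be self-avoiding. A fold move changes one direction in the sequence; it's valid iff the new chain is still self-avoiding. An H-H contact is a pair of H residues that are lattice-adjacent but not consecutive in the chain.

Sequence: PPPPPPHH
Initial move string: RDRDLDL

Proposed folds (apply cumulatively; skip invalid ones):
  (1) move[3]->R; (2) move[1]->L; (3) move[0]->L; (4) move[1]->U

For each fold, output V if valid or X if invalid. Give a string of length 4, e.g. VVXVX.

Answer: XXVX

Derivation:
Initial: RDRDLDL -> [(0, 0), (1, 0), (1, -1), (2, -1), (2, -2), (1, -2), (1, -3), (0, -3)]
Fold 1: move[3]->R => RDRRLDL INVALID (collision), skipped
Fold 2: move[1]->L => RLRDLDL INVALID (collision), skipped
Fold 3: move[0]->L => LDRDLDL VALID
Fold 4: move[1]->U => LURDLDL INVALID (collision), skipped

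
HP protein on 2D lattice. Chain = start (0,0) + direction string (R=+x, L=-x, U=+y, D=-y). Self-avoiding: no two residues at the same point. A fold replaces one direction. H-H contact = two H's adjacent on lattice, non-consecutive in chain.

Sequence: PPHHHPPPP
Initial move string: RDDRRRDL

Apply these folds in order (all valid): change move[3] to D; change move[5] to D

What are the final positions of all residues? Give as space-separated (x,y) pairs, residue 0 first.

Initial moves: RDDRRRDL
Fold: move[3]->D => RDDDRRDL (positions: [(0, 0), (1, 0), (1, -1), (1, -2), (1, -3), (2, -3), (3, -3), (3, -4), (2, -4)])
Fold: move[5]->D => RDDDRDDL (positions: [(0, 0), (1, 0), (1, -1), (1, -2), (1, -3), (2, -3), (2, -4), (2, -5), (1, -5)])

Answer: (0,0) (1,0) (1,-1) (1,-2) (1,-3) (2,-3) (2,-4) (2,-5) (1,-5)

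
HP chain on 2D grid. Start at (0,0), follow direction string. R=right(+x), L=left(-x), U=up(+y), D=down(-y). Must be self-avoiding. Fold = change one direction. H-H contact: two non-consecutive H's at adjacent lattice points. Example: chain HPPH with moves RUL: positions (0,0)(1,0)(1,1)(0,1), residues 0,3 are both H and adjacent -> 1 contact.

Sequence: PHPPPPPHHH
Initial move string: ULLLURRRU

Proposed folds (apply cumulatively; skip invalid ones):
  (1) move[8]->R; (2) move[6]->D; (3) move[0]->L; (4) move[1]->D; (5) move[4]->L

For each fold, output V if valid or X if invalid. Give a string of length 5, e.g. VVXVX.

Answer: VXVXX

Derivation:
Initial: ULLLURRRU -> [(0, 0), (0, 1), (-1, 1), (-2, 1), (-3, 1), (-3, 2), (-2, 2), (-1, 2), (0, 2), (0, 3)]
Fold 1: move[8]->R => ULLLURRRR VALID
Fold 2: move[6]->D => ULLLURDRR INVALID (collision), skipped
Fold 3: move[0]->L => LLLLURRRR VALID
Fold 4: move[1]->D => LDLLURRRR INVALID (collision), skipped
Fold 5: move[4]->L => LLLLLRRRR INVALID (collision), skipped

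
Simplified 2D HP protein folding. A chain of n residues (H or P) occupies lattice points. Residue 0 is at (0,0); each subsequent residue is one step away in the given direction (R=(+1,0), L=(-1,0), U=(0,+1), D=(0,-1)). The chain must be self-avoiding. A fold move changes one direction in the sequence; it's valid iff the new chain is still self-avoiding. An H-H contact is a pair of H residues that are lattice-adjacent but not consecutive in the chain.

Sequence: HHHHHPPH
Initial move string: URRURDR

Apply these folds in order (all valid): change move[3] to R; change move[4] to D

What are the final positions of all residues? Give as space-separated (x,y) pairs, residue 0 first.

Initial moves: URRURDR
Fold: move[3]->R => URRRRDR (positions: [(0, 0), (0, 1), (1, 1), (2, 1), (3, 1), (4, 1), (4, 0), (5, 0)])
Fold: move[4]->D => URRRDDR (positions: [(0, 0), (0, 1), (1, 1), (2, 1), (3, 1), (3, 0), (3, -1), (4, -1)])

Answer: (0,0) (0,1) (1,1) (2,1) (3,1) (3,0) (3,-1) (4,-1)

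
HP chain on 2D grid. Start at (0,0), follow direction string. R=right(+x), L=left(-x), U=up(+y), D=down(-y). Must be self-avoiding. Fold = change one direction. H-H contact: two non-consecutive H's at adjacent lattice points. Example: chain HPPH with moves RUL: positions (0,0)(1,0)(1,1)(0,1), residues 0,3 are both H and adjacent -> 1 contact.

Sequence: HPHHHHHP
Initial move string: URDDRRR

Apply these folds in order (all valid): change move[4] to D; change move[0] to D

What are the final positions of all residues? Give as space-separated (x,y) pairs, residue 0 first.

Answer: (0,0) (0,-1) (1,-1) (1,-2) (1,-3) (1,-4) (2,-4) (3,-4)

Derivation:
Initial moves: URDDRRR
Fold: move[4]->D => URDDDRR (positions: [(0, 0), (0, 1), (1, 1), (1, 0), (1, -1), (1, -2), (2, -2), (3, -2)])
Fold: move[0]->D => DRDDDRR (positions: [(0, 0), (0, -1), (1, -1), (1, -2), (1, -3), (1, -4), (2, -4), (3, -4)])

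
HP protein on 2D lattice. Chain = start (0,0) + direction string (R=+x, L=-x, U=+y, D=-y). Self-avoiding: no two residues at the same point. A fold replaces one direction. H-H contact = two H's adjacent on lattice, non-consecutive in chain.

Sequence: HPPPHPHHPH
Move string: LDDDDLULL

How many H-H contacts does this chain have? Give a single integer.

Answer: 1

Derivation:
Positions: [(0, 0), (-1, 0), (-1, -1), (-1, -2), (-1, -3), (-1, -4), (-2, -4), (-2, -3), (-3, -3), (-4, -3)]
H-H contact: residue 4 @(-1,-3) - residue 7 @(-2, -3)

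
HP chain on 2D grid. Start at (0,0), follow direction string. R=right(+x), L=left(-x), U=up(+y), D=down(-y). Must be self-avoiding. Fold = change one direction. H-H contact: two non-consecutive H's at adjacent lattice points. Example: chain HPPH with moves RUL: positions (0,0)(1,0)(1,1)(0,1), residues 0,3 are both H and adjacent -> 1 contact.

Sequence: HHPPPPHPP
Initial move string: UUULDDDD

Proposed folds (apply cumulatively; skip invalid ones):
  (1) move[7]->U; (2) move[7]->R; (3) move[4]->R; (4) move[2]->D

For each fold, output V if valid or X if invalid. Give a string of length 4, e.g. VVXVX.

Initial: UUULDDDD -> [(0, 0), (0, 1), (0, 2), (0, 3), (-1, 3), (-1, 2), (-1, 1), (-1, 0), (-1, -1)]
Fold 1: move[7]->U => UUULDDDU INVALID (collision), skipped
Fold 2: move[7]->R => UUULDDDR INVALID (collision), skipped
Fold 3: move[4]->R => UUULRDDD INVALID (collision), skipped
Fold 4: move[2]->D => UUDLDDDD INVALID (collision), skipped

Answer: XXXX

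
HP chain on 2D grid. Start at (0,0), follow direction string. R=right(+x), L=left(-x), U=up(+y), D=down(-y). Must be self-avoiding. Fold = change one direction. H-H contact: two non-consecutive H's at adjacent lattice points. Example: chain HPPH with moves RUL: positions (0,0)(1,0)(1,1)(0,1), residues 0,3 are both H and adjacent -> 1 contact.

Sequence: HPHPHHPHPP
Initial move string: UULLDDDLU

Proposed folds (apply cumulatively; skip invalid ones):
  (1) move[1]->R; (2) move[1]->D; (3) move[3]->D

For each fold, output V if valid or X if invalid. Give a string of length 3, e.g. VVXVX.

Answer: XXV

Derivation:
Initial: UULLDDDLU -> [(0, 0), (0, 1), (0, 2), (-1, 2), (-2, 2), (-2, 1), (-2, 0), (-2, -1), (-3, -1), (-3, 0)]
Fold 1: move[1]->R => URLLDDDLU INVALID (collision), skipped
Fold 2: move[1]->D => UDLLDDDLU INVALID (collision), skipped
Fold 3: move[3]->D => UULDDDDLU VALID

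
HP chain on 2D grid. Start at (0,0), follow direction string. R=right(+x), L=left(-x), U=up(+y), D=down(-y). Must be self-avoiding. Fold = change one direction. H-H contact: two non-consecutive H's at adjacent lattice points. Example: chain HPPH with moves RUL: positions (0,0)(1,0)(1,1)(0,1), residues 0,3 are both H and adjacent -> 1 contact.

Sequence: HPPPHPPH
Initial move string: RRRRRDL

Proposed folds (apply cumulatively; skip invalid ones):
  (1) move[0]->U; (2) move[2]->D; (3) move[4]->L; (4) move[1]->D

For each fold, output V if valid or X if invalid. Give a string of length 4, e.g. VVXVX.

Answer: VVXX

Derivation:
Initial: RRRRRDL -> [(0, 0), (1, 0), (2, 0), (3, 0), (4, 0), (5, 0), (5, -1), (4, -1)]
Fold 1: move[0]->U => URRRRDL VALID
Fold 2: move[2]->D => URDRRDL VALID
Fold 3: move[4]->L => URDRLDL INVALID (collision), skipped
Fold 4: move[1]->D => UDDRRDL INVALID (collision), skipped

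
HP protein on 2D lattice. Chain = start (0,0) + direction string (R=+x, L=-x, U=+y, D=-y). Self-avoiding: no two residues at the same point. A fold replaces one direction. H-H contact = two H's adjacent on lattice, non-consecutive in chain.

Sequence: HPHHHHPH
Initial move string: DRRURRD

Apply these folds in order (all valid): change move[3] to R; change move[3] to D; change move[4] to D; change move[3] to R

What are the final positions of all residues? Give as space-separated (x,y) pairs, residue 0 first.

Answer: (0,0) (0,-1) (1,-1) (2,-1) (3,-1) (3,-2) (4,-2) (4,-3)

Derivation:
Initial moves: DRRURRD
Fold: move[3]->R => DRRRRRD (positions: [(0, 0), (0, -1), (1, -1), (2, -1), (3, -1), (4, -1), (5, -1), (5, -2)])
Fold: move[3]->D => DRRDRRD (positions: [(0, 0), (0, -1), (1, -1), (2, -1), (2, -2), (3, -2), (4, -2), (4, -3)])
Fold: move[4]->D => DRRDDRD (positions: [(0, 0), (0, -1), (1, -1), (2, -1), (2, -2), (2, -3), (3, -3), (3, -4)])
Fold: move[3]->R => DRRRDRD (positions: [(0, 0), (0, -1), (1, -1), (2, -1), (3, -1), (3, -2), (4, -2), (4, -3)])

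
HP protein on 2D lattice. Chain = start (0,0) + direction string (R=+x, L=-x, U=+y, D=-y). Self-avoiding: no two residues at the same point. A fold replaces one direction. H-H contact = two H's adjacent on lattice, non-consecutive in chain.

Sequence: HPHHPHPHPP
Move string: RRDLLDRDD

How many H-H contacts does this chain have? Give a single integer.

Answer: 1

Derivation:
Positions: [(0, 0), (1, 0), (2, 0), (2, -1), (1, -1), (0, -1), (0, -2), (1, -2), (1, -3), (1, -4)]
H-H contact: residue 0 @(0,0) - residue 5 @(0, -1)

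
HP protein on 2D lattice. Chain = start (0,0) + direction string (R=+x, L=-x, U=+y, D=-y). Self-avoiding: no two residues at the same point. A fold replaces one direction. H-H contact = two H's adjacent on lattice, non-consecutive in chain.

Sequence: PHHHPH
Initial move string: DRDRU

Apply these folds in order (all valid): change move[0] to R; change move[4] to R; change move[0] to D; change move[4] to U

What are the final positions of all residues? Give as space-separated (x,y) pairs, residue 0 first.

Answer: (0,0) (0,-1) (1,-1) (1,-2) (2,-2) (2,-1)

Derivation:
Initial moves: DRDRU
Fold: move[0]->R => RRDRU (positions: [(0, 0), (1, 0), (2, 0), (2, -1), (3, -1), (3, 0)])
Fold: move[4]->R => RRDRR (positions: [(0, 0), (1, 0), (2, 0), (2, -1), (3, -1), (4, -1)])
Fold: move[0]->D => DRDRR (positions: [(0, 0), (0, -1), (1, -1), (1, -2), (2, -2), (3, -2)])
Fold: move[4]->U => DRDRU (positions: [(0, 0), (0, -1), (1, -1), (1, -2), (2, -2), (2, -1)])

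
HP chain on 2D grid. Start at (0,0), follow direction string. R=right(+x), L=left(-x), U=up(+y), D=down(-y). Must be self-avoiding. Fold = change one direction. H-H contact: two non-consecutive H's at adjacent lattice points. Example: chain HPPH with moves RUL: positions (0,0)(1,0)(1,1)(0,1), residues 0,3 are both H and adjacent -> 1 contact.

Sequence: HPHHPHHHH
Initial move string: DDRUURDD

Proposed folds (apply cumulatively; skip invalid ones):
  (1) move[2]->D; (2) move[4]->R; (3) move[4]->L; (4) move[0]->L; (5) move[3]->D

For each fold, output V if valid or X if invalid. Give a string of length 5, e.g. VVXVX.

Initial: DDRUURDD -> [(0, 0), (0, -1), (0, -2), (1, -2), (1, -1), (1, 0), (2, 0), (2, -1), (2, -2)]
Fold 1: move[2]->D => DDDUURDD INVALID (collision), skipped
Fold 2: move[4]->R => DDRURRDD VALID
Fold 3: move[4]->L => DDRULRDD INVALID (collision), skipped
Fold 4: move[0]->L => LDRURRDD INVALID (collision), skipped
Fold 5: move[3]->D => DDRDRRDD VALID

Answer: XVXXV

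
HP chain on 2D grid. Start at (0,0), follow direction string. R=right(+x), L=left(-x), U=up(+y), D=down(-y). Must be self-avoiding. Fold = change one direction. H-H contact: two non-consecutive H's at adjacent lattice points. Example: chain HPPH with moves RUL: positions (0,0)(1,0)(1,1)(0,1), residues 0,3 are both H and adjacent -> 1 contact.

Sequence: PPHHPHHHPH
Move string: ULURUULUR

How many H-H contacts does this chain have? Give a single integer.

Positions: [(0, 0), (0, 1), (-1, 1), (-1, 2), (0, 2), (0, 3), (0, 4), (-1, 4), (-1, 5), (0, 5)]
H-H contact: residue 6 @(0,4) - residue 9 @(0, 5)

Answer: 1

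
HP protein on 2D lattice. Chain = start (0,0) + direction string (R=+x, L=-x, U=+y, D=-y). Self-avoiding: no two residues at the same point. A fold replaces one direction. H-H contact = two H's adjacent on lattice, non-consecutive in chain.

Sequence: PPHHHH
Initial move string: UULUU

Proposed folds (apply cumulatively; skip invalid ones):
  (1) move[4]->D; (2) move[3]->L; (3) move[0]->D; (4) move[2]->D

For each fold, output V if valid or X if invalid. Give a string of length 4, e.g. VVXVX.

Initial: UULUU -> [(0, 0), (0, 1), (0, 2), (-1, 2), (-1, 3), (-1, 4)]
Fold 1: move[4]->D => UULUD INVALID (collision), skipped
Fold 2: move[3]->L => UULLU VALID
Fold 3: move[0]->D => DULLU INVALID (collision), skipped
Fold 4: move[2]->D => UUDLU INVALID (collision), skipped

Answer: XVXX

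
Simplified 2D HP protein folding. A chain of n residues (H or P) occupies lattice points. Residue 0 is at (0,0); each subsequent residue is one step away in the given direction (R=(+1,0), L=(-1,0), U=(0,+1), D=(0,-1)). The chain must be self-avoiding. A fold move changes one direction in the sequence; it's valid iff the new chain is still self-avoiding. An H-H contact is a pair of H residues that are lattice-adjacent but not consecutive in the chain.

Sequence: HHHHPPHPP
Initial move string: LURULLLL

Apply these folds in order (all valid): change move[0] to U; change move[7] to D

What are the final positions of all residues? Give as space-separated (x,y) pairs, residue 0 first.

Answer: (0,0) (0,1) (0,2) (1,2) (1,3) (0,3) (-1,3) (-2,3) (-2,2)

Derivation:
Initial moves: LURULLLL
Fold: move[0]->U => UURULLLL (positions: [(0, 0), (0, 1), (0, 2), (1, 2), (1, 3), (0, 3), (-1, 3), (-2, 3), (-3, 3)])
Fold: move[7]->D => UURULLLD (positions: [(0, 0), (0, 1), (0, 2), (1, 2), (1, 3), (0, 3), (-1, 3), (-2, 3), (-2, 2)])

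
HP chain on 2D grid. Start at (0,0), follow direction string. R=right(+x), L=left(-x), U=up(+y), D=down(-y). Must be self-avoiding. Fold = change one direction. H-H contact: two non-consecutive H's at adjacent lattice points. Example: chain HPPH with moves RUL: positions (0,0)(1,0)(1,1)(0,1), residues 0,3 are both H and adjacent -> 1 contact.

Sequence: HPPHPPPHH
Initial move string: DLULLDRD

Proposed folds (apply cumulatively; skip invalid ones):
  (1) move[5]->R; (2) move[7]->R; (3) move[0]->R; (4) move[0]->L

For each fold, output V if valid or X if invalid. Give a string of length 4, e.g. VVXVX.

Initial: DLULLDRD -> [(0, 0), (0, -1), (-1, -1), (-1, 0), (-2, 0), (-3, 0), (-3, -1), (-2, -1), (-2, -2)]
Fold 1: move[5]->R => DLULLRRD INVALID (collision), skipped
Fold 2: move[7]->R => DLULLDRR INVALID (collision), skipped
Fold 3: move[0]->R => RLULLDRD INVALID (collision), skipped
Fold 4: move[0]->L => LLULLDRD VALID

Answer: XXXV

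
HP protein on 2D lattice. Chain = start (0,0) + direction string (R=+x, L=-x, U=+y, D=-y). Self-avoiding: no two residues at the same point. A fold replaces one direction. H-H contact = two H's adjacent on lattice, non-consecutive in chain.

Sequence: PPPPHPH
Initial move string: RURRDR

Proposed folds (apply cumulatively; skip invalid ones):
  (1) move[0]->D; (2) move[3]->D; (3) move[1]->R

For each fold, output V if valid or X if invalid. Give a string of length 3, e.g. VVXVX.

Initial: RURRDR -> [(0, 0), (1, 0), (1, 1), (2, 1), (3, 1), (3, 0), (4, 0)]
Fold 1: move[0]->D => DURRDR INVALID (collision), skipped
Fold 2: move[3]->D => RURDDR VALID
Fold 3: move[1]->R => RRRDDR VALID

Answer: XVV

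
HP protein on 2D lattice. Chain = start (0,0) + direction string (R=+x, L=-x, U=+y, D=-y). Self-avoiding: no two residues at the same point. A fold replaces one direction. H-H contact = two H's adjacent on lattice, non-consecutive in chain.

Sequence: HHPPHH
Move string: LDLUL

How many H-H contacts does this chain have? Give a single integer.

Positions: [(0, 0), (-1, 0), (-1, -1), (-2, -1), (-2, 0), (-3, 0)]
H-H contact: residue 1 @(-1,0) - residue 4 @(-2, 0)

Answer: 1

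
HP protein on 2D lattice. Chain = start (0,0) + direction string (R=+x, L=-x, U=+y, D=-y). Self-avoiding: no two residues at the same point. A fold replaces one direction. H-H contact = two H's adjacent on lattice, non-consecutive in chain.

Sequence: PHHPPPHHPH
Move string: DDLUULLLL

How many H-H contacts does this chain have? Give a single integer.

Answer: 0

Derivation:
Positions: [(0, 0), (0, -1), (0, -2), (-1, -2), (-1, -1), (-1, 0), (-2, 0), (-3, 0), (-4, 0), (-5, 0)]
No H-H contacts found.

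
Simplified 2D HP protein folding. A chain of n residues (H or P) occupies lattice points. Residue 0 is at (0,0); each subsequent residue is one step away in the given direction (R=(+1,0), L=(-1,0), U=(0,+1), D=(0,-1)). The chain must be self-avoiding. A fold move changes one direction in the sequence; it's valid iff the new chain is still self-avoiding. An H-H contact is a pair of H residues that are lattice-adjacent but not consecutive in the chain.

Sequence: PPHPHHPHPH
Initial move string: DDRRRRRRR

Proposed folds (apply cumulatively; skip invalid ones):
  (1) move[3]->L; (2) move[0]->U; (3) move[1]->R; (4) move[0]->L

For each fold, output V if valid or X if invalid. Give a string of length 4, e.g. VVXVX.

Initial: DDRRRRRRR -> [(0, 0), (0, -1), (0, -2), (1, -2), (2, -2), (3, -2), (4, -2), (5, -2), (6, -2), (7, -2)]
Fold 1: move[3]->L => DDRLRRRRR INVALID (collision), skipped
Fold 2: move[0]->U => UDRRRRRRR INVALID (collision), skipped
Fold 3: move[1]->R => DRRRRRRRR VALID
Fold 4: move[0]->L => LRRRRRRRR INVALID (collision), skipped

Answer: XXVX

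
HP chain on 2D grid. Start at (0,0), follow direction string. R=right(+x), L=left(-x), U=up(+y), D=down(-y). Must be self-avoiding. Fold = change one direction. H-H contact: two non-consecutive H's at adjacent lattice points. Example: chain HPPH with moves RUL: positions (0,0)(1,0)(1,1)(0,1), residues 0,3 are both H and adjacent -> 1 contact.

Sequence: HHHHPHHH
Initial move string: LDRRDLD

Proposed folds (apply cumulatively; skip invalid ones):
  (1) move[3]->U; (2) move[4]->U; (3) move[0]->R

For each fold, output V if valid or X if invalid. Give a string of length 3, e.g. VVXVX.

Answer: XXV

Derivation:
Initial: LDRRDLD -> [(0, 0), (-1, 0), (-1, -1), (0, -1), (1, -1), (1, -2), (0, -2), (0, -3)]
Fold 1: move[3]->U => LDRUDLD INVALID (collision), skipped
Fold 2: move[4]->U => LDRRULD INVALID (collision), skipped
Fold 3: move[0]->R => RDRRDLD VALID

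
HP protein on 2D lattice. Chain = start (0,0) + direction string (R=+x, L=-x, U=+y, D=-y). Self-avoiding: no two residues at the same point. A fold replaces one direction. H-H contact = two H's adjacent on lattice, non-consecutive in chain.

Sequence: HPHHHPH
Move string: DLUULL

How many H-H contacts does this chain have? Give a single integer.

Answer: 1

Derivation:
Positions: [(0, 0), (0, -1), (-1, -1), (-1, 0), (-1, 1), (-2, 1), (-3, 1)]
H-H contact: residue 0 @(0,0) - residue 3 @(-1, 0)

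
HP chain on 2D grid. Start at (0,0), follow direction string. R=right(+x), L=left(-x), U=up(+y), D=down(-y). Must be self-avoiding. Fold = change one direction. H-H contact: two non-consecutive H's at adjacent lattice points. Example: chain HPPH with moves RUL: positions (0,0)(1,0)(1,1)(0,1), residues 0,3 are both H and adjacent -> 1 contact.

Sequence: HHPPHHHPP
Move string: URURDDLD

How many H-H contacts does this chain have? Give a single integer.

Positions: [(0, 0), (0, 1), (1, 1), (1, 2), (2, 2), (2, 1), (2, 0), (1, 0), (1, -1)]
No H-H contacts found.

Answer: 0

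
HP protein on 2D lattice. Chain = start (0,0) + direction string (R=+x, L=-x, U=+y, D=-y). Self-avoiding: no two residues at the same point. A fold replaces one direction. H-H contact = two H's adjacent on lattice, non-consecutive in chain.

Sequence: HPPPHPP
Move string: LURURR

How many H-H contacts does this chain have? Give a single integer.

Answer: 0

Derivation:
Positions: [(0, 0), (-1, 0), (-1, 1), (0, 1), (0, 2), (1, 2), (2, 2)]
No H-H contacts found.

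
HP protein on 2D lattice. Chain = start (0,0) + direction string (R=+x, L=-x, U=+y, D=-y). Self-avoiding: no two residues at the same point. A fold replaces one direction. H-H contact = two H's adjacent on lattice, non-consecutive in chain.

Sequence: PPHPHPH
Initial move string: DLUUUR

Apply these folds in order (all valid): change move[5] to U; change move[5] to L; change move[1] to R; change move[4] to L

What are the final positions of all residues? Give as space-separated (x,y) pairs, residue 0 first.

Answer: (0,0) (0,-1) (1,-1) (1,0) (1,1) (0,1) (-1,1)

Derivation:
Initial moves: DLUUUR
Fold: move[5]->U => DLUUUU (positions: [(0, 0), (0, -1), (-1, -1), (-1, 0), (-1, 1), (-1, 2), (-1, 3)])
Fold: move[5]->L => DLUUUL (positions: [(0, 0), (0, -1), (-1, -1), (-1, 0), (-1, 1), (-1, 2), (-2, 2)])
Fold: move[1]->R => DRUUUL (positions: [(0, 0), (0, -1), (1, -1), (1, 0), (1, 1), (1, 2), (0, 2)])
Fold: move[4]->L => DRUULL (positions: [(0, 0), (0, -1), (1, -1), (1, 0), (1, 1), (0, 1), (-1, 1)])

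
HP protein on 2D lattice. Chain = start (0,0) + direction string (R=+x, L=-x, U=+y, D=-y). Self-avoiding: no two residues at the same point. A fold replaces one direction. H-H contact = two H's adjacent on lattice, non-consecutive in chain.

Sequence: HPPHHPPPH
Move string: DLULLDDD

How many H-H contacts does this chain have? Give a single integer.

Positions: [(0, 0), (0, -1), (-1, -1), (-1, 0), (-2, 0), (-3, 0), (-3, -1), (-3, -2), (-3, -3)]
H-H contact: residue 0 @(0,0) - residue 3 @(-1, 0)

Answer: 1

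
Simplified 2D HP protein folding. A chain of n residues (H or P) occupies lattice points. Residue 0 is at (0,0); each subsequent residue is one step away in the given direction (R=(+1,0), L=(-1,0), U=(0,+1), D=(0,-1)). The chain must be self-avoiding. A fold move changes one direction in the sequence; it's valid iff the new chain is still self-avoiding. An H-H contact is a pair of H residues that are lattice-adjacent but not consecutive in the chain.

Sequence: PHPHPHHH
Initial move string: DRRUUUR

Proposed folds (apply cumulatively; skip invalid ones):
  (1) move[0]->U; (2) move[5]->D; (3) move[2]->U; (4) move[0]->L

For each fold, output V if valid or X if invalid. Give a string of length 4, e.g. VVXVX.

Initial: DRRUUUR -> [(0, 0), (0, -1), (1, -1), (2, -1), (2, 0), (2, 1), (2, 2), (3, 2)]
Fold 1: move[0]->U => URRUUUR VALID
Fold 2: move[5]->D => URRUUDR INVALID (collision), skipped
Fold 3: move[2]->U => URUUUUR VALID
Fold 4: move[0]->L => LRUUUUR INVALID (collision), skipped

Answer: VXVX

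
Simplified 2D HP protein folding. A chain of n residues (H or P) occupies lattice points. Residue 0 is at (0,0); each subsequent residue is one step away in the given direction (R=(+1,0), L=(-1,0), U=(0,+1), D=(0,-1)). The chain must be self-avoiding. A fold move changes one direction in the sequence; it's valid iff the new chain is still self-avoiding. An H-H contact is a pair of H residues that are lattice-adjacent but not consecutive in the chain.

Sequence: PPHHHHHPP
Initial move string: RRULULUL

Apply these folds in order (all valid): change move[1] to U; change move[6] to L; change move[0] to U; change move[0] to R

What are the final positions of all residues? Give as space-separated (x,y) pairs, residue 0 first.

Answer: (0,0) (1,0) (1,1) (1,2) (0,2) (0,3) (-1,3) (-2,3) (-3,3)

Derivation:
Initial moves: RRULULUL
Fold: move[1]->U => RUULULUL (positions: [(0, 0), (1, 0), (1, 1), (1, 2), (0, 2), (0, 3), (-1, 3), (-1, 4), (-2, 4)])
Fold: move[6]->L => RUULULLL (positions: [(0, 0), (1, 0), (1, 1), (1, 2), (0, 2), (0, 3), (-1, 3), (-2, 3), (-3, 3)])
Fold: move[0]->U => UUULULLL (positions: [(0, 0), (0, 1), (0, 2), (0, 3), (-1, 3), (-1, 4), (-2, 4), (-3, 4), (-4, 4)])
Fold: move[0]->R => RUULULLL (positions: [(0, 0), (1, 0), (1, 1), (1, 2), (0, 2), (0, 3), (-1, 3), (-2, 3), (-3, 3)])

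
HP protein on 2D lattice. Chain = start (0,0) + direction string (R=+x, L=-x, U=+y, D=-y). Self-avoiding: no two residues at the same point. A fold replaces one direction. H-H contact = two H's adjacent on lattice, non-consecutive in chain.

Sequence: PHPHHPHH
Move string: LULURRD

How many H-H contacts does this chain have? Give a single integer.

Answer: 0

Derivation:
Positions: [(0, 0), (-1, 0), (-1, 1), (-2, 1), (-2, 2), (-1, 2), (0, 2), (0, 1)]
No H-H contacts found.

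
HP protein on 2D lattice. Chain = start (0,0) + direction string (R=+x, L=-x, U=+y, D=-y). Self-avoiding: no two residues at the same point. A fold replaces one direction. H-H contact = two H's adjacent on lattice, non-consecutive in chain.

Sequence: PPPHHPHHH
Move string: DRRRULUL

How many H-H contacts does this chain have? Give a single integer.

Answer: 1

Derivation:
Positions: [(0, 0), (0, -1), (1, -1), (2, -1), (3, -1), (3, 0), (2, 0), (2, 1), (1, 1)]
H-H contact: residue 3 @(2,-1) - residue 6 @(2, 0)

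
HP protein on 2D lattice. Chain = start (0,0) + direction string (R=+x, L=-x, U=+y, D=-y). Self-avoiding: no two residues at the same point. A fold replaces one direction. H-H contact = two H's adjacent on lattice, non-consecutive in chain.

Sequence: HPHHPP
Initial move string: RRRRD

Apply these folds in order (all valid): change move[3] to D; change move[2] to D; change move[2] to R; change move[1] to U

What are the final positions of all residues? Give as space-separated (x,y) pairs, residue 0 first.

Answer: (0,0) (1,0) (1,1) (2,1) (2,0) (2,-1)

Derivation:
Initial moves: RRRRD
Fold: move[3]->D => RRRDD (positions: [(0, 0), (1, 0), (2, 0), (3, 0), (3, -1), (3, -2)])
Fold: move[2]->D => RRDDD (positions: [(0, 0), (1, 0), (2, 0), (2, -1), (2, -2), (2, -3)])
Fold: move[2]->R => RRRDD (positions: [(0, 0), (1, 0), (2, 0), (3, 0), (3, -1), (3, -2)])
Fold: move[1]->U => RURDD (positions: [(0, 0), (1, 0), (1, 1), (2, 1), (2, 0), (2, -1)])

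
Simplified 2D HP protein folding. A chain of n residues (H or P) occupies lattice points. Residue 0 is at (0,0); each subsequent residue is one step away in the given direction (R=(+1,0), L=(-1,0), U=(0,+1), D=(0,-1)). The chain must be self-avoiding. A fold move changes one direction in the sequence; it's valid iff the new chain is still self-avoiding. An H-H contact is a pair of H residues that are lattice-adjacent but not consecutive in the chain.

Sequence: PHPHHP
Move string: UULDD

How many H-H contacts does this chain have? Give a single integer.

Answer: 1

Derivation:
Positions: [(0, 0), (0, 1), (0, 2), (-1, 2), (-1, 1), (-1, 0)]
H-H contact: residue 1 @(0,1) - residue 4 @(-1, 1)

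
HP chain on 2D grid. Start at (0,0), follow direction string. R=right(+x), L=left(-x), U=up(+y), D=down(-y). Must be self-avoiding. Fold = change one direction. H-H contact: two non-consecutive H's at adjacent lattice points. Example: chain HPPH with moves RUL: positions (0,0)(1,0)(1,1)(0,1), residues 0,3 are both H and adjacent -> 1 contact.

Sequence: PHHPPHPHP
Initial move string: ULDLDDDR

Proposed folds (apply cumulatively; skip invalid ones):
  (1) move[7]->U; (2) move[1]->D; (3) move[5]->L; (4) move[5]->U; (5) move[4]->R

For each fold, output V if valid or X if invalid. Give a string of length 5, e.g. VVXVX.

Answer: XXVXX

Derivation:
Initial: ULDLDDDR -> [(0, 0), (0, 1), (-1, 1), (-1, 0), (-2, 0), (-2, -1), (-2, -2), (-2, -3), (-1, -3)]
Fold 1: move[7]->U => ULDLDDDU INVALID (collision), skipped
Fold 2: move[1]->D => UDDLDDDR INVALID (collision), skipped
Fold 3: move[5]->L => ULDLDLDR VALID
Fold 4: move[5]->U => ULDLDUDR INVALID (collision), skipped
Fold 5: move[4]->R => ULDLRLDR INVALID (collision), skipped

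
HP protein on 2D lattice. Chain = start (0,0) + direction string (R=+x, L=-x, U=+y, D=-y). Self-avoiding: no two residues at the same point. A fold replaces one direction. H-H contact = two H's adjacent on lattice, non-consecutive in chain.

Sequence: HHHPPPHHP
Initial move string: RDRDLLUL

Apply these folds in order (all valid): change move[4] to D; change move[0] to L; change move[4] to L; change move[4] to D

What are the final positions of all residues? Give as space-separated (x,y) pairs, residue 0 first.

Answer: (0,0) (-1,0) (-1,-1) (0,-1) (0,-2) (0,-3) (-1,-3) (-1,-2) (-2,-2)

Derivation:
Initial moves: RDRDLLUL
Fold: move[4]->D => RDRDDLUL (positions: [(0, 0), (1, 0), (1, -1), (2, -1), (2, -2), (2, -3), (1, -3), (1, -2), (0, -2)])
Fold: move[0]->L => LDRDDLUL (positions: [(0, 0), (-1, 0), (-1, -1), (0, -1), (0, -2), (0, -3), (-1, -3), (-1, -2), (-2, -2)])
Fold: move[4]->L => LDRDLLUL (positions: [(0, 0), (-1, 0), (-1, -1), (0, -1), (0, -2), (-1, -2), (-2, -2), (-2, -1), (-3, -1)])
Fold: move[4]->D => LDRDDLUL (positions: [(0, 0), (-1, 0), (-1, -1), (0, -1), (0, -2), (0, -3), (-1, -3), (-1, -2), (-2, -2)])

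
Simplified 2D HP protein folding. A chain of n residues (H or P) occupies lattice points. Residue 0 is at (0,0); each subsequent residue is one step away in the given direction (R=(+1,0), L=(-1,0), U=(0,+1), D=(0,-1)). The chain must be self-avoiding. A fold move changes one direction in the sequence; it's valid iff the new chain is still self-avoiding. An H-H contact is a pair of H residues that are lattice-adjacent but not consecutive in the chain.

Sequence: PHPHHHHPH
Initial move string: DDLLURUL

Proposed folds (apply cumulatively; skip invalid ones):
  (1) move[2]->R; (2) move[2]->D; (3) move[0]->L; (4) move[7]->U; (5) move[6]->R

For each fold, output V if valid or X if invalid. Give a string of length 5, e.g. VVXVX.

Answer: XXVVX

Derivation:
Initial: DDLLURUL -> [(0, 0), (0, -1), (0, -2), (-1, -2), (-2, -2), (-2, -1), (-1, -1), (-1, 0), (-2, 0)]
Fold 1: move[2]->R => DDRLURUL INVALID (collision), skipped
Fold 2: move[2]->D => DDDLURUL INVALID (collision), skipped
Fold 3: move[0]->L => LDLLURUL VALID
Fold 4: move[7]->U => LDLLURUU VALID
Fold 5: move[6]->R => LDLLURRU INVALID (collision), skipped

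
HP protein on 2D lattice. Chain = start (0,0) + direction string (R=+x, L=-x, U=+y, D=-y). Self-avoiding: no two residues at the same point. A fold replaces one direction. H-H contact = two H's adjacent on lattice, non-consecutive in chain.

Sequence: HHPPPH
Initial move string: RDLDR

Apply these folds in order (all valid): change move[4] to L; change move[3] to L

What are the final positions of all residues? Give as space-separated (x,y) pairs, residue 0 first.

Answer: (0,0) (1,0) (1,-1) (0,-1) (-1,-1) (-2,-1)

Derivation:
Initial moves: RDLDR
Fold: move[4]->L => RDLDL (positions: [(0, 0), (1, 0), (1, -1), (0, -1), (0, -2), (-1, -2)])
Fold: move[3]->L => RDLLL (positions: [(0, 0), (1, 0), (1, -1), (0, -1), (-1, -1), (-2, -1)])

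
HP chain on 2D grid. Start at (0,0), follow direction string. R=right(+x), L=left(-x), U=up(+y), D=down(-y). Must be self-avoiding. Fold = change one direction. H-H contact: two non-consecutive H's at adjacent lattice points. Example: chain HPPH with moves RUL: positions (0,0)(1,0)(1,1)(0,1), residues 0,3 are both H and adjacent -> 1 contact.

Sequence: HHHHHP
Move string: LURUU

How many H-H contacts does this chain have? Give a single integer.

Positions: [(0, 0), (-1, 0), (-1, 1), (0, 1), (0, 2), (0, 3)]
H-H contact: residue 0 @(0,0) - residue 3 @(0, 1)

Answer: 1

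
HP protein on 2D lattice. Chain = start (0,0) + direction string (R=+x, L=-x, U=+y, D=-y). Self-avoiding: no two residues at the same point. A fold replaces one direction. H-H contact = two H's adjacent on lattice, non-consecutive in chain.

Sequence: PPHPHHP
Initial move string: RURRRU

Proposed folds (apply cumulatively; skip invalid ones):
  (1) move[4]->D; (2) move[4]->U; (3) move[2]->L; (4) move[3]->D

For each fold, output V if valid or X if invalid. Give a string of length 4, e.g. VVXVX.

Initial: RURRRU -> [(0, 0), (1, 0), (1, 1), (2, 1), (3, 1), (4, 1), (4, 2)]
Fold 1: move[4]->D => RURRDU INVALID (collision), skipped
Fold 2: move[4]->U => RURRUU VALID
Fold 3: move[2]->L => RULRUU INVALID (collision), skipped
Fold 4: move[3]->D => RURDUU INVALID (collision), skipped

Answer: XVXX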